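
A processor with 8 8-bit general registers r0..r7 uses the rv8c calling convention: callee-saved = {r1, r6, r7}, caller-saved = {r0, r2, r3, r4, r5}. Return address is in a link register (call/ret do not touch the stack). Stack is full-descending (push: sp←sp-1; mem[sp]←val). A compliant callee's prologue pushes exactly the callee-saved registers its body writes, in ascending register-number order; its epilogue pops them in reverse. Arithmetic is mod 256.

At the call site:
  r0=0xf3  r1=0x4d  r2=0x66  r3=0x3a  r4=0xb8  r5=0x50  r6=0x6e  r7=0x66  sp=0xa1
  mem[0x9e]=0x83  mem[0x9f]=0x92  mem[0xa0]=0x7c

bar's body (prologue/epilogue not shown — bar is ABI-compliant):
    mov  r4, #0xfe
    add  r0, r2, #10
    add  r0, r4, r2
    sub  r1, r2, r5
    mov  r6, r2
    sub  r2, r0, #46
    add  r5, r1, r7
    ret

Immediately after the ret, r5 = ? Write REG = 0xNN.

prologue: push r1 → mem[0xa0]=0x4d, sp=0xa0
prologue: push r6 → mem[0x9f]=0x6e, sp=0x9f
body[0] mov  r4, #0xfe → r4=0xfe
body[1] add  r0, r2, #10 → r0=0x70
body[2] add  r0, r4, r2 → r0=0x64
body[3] sub  r1, r2, r5 → r1=0x16
body[4] mov  r6, r2 → r6=0x66
body[5] sub  r2, r0, #46 → r2=0x36
body[6] add  r5, r1, r7 → r5=0x7c
epilogue: pop r6=0x6e, sp=0xa0
epilogue: pop r1=0x4d, sp=0xa1
r5 is caller-saved → body value

REG = 0x7c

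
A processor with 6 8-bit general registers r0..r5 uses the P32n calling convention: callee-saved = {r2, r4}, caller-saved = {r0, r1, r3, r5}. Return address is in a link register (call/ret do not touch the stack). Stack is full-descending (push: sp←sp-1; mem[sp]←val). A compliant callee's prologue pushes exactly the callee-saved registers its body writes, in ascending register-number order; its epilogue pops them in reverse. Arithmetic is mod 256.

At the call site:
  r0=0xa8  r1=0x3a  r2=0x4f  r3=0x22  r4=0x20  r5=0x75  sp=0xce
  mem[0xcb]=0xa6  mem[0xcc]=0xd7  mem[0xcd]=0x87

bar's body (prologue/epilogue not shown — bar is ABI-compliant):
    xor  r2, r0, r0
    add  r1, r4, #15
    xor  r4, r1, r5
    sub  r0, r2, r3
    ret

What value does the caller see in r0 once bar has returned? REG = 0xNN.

prologue: push r2 -> mem[0xcd]=0x4f, sp=0xcd
prologue: push r4 -> mem[0xcc]=0x20, sp=0xcc
body[0] xor  r2, r0, r0 -> r2=0x00
body[1] add  r1, r4, #15 -> r1=0x2f
body[2] xor  r4, r1, r5 -> r4=0x5a
body[3] sub  r0, r2, r3 -> r0=0xde
epilogue: pop r4=0x20, sp=0xcd
epilogue: pop r2=0x4f, sp=0xce
r0 is caller-saved -> body value

REG = 0xde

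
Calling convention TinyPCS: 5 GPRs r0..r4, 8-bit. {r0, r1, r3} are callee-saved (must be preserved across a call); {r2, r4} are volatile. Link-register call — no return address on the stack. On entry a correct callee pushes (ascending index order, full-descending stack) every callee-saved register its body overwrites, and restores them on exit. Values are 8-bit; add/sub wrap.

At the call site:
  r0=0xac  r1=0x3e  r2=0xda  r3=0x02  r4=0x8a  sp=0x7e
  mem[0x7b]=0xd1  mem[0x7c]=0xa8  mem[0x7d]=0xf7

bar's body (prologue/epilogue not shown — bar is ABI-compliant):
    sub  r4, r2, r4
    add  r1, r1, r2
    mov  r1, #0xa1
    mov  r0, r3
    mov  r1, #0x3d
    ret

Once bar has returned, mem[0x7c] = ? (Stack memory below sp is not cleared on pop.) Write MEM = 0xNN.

prologue: push r0 → mem[0x7d]=0xac, sp=0x7d
prologue: push r1 → mem[0x7c]=0x3e, sp=0x7c
body[0] sub  r4, r2, r4 → r4=0x50
body[1] add  r1, r1, r2 → r1=0x18
body[2] mov  r1, #0xa1 → r1=0xa1
body[3] mov  r0, r3 → r0=0x02
body[4] mov  r1, #0x3d → r1=0x3d
epilogue: pop r1=0x3e, sp=0x7d
epilogue: pop r0=0xac, sp=0x7e
prologue pushed ['r0', 'r1'] at ['0x7d', '0x7c']

MEM = 0x3e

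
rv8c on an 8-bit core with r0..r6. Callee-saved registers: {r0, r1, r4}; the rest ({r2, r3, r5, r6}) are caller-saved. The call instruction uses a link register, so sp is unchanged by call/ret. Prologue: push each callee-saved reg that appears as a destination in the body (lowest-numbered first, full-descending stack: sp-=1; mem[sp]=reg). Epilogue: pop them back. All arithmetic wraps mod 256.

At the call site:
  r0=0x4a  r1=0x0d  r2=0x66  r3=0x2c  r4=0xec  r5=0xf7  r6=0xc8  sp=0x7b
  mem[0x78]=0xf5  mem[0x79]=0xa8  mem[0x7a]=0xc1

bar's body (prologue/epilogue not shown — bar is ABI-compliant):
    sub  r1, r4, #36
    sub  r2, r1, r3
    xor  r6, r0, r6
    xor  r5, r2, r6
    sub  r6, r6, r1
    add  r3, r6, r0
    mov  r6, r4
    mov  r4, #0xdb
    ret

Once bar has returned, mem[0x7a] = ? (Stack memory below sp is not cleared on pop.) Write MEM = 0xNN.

MEM = 0x0d

prologue: push r1 -> mem[0x7a]=0x0d, sp=0x7a
prologue: push r4 -> mem[0x79]=0xec, sp=0x79
body[0] sub  r1, r4, #36 -> r1=0xc8
body[1] sub  r2, r1, r3 -> r2=0x9c
body[2] xor  r6, r0, r6 -> r6=0x82
body[3] xor  r5, r2, r6 -> r5=0x1e
body[4] sub  r6, r6, r1 -> r6=0xba
body[5] add  r3, r6, r0 -> r3=0x04
body[6] mov  r6, r4 -> r6=0xec
body[7] mov  r4, #0xdb -> r4=0xdb
epilogue: pop r4=0xec, sp=0x7a
epilogue: pop r1=0x0d, sp=0x7b
prologue pushed ['r1', 'r4'] at ['0x7a', '0x79']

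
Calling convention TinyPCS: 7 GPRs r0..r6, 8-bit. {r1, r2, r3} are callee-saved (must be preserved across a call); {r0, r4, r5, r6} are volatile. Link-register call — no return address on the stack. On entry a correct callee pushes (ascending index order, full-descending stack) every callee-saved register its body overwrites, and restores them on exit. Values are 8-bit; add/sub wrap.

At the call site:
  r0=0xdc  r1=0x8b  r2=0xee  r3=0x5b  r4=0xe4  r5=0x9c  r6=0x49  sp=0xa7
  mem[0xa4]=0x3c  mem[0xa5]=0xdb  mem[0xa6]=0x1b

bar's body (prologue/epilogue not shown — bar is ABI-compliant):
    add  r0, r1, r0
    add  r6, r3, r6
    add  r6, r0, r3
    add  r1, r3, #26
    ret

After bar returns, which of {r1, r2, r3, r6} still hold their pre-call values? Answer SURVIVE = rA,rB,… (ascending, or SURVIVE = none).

SURVIVE = r1,r2,r3

prologue: push r1 -> mem[0xa6]=0x8b, sp=0xa6
body[0] add  r0, r1, r0 -> r0=0x67
body[1] add  r6, r3, r6 -> r6=0xa4
body[2] add  r6, r0, r3 -> r6=0xc2
body[3] add  r1, r3, #26 -> r1=0x75
epilogue: pop r1=0x8b, sp=0xa7
r1: callee-saved, written=True
r2: callee-saved, written=False
r3: callee-saved, written=False
r6: caller-saved, written=True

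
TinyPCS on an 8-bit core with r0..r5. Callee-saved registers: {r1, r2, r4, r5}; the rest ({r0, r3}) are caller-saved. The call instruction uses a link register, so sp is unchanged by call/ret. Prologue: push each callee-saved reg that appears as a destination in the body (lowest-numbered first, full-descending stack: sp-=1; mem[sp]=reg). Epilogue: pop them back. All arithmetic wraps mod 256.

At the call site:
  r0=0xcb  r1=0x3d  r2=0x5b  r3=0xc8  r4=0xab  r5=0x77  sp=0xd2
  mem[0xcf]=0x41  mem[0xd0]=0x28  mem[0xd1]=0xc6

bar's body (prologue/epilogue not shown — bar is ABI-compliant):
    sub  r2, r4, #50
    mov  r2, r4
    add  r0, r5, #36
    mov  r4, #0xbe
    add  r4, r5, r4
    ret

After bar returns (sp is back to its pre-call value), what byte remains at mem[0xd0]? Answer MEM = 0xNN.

prologue: push r2 → mem[0xd1]=0x5b, sp=0xd1
prologue: push r4 → mem[0xd0]=0xab, sp=0xd0
body[0] sub  r2, r4, #50 → r2=0x79
body[1] mov  r2, r4 → r2=0xab
body[2] add  r0, r5, #36 → r0=0x9b
body[3] mov  r4, #0xbe → r4=0xbe
body[4] add  r4, r5, r4 → r4=0x35
epilogue: pop r4=0xab, sp=0xd1
epilogue: pop r2=0x5b, sp=0xd2
prologue pushed ['r2', 'r4'] at ['0xd1', '0xd0']

MEM = 0xab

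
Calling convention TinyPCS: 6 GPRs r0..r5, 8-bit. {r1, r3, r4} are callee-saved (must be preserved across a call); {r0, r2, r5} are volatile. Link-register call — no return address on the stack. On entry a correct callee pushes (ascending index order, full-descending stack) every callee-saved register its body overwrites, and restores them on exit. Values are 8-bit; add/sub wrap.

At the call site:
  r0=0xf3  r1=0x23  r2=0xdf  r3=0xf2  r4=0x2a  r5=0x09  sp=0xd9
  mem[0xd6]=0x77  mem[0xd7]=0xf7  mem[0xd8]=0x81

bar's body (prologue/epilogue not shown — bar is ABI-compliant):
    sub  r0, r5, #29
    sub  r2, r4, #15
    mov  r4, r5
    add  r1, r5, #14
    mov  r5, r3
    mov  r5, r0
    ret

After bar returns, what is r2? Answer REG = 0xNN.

prologue: push r1 -> mem[0xd8]=0x23, sp=0xd8
prologue: push r4 -> mem[0xd7]=0x2a, sp=0xd7
body[0] sub  r0, r5, #29 -> r0=0xec
body[1] sub  r2, r4, #15 -> r2=0x1b
body[2] mov  r4, r5 -> r4=0x09
body[3] add  r1, r5, #14 -> r1=0x17
body[4] mov  r5, r3 -> r5=0xf2
body[5] mov  r5, r0 -> r5=0xec
epilogue: pop r4=0x2a, sp=0xd8
epilogue: pop r1=0x23, sp=0xd9
r2 is caller-saved -> body value

REG = 0x1b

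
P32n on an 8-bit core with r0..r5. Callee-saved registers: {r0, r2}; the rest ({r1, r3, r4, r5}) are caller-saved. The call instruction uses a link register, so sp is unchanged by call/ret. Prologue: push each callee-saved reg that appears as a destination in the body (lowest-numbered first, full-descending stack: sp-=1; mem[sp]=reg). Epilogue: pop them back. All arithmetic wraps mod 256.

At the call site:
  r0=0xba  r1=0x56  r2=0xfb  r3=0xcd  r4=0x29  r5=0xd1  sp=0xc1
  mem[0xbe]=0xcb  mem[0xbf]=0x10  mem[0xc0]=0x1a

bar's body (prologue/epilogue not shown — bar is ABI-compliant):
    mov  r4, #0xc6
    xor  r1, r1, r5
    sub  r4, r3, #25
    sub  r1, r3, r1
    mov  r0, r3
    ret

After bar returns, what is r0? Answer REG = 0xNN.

REG = 0xba

prologue: push r0 → mem[0xc0]=0xba, sp=0xc0
body[0] mov  r4, #0xc6 → r4=0xc6
body[1] xor  r1, r1, r5 → r1=0x87
body[2] sub  r4, r3, #25 → r4=0xb4
body[3] sub  r1, r3, r1 → r1=0x46
body[4] mov  r0, r3 → r0=0xcd
epilogue: pop r0=0xba, sp=0xc1
r0 is callee-saved → restored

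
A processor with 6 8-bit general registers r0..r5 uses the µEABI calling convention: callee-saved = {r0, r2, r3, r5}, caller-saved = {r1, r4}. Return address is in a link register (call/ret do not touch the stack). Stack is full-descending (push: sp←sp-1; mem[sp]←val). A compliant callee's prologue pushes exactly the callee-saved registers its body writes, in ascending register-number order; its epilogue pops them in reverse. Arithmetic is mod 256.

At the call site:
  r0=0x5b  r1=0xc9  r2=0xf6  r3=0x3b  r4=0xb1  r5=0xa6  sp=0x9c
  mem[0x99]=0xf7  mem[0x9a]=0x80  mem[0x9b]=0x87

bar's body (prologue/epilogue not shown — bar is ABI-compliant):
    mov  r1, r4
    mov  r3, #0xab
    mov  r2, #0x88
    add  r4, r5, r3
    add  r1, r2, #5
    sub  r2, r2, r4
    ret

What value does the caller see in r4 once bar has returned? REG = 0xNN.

REG = 0x51

prologue: push r2 → mem[0x9b]=0xf6, sp=0x9b
prologue: push r3 → mem[0x9a]=0x3b, sp=0x9a
body[0] mov  r1, r4 → r1=0xb1
body[1] mov  r3, #0xab → r3=0xab
body[2] mov  r2, #0x88 → r2=0x88
body[3] add  r4, r5, r3 → r4=0x51
body[4] add  r1, r2, #5 → r1=0x8d
body[5] sub  r2, r2, r4 → r2=0x37
epilogue: pop r3=0x3b, sp=0x9b
epilogue: pop r2=0xf6, sp=0x9c
r4 is caller-saved → body value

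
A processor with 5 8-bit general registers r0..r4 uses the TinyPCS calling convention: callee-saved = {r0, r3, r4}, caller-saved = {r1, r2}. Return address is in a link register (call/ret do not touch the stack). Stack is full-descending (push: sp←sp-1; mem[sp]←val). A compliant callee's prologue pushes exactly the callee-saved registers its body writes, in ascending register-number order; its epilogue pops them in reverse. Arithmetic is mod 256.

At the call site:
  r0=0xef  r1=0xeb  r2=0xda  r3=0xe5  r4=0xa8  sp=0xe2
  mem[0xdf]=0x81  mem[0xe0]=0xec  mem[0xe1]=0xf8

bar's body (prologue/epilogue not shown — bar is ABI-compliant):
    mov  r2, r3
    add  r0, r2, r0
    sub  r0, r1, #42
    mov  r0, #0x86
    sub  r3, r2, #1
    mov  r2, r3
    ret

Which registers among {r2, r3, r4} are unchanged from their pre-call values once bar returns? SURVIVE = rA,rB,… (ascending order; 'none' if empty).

SURVIVE = r3,r4

prologue: push r0 → mem[0xe1]=0xef, sp=0xe1
prologue: push r3 → mem[0xe0]=0xe5, sp=0xe0
body[0] mov  r2, r3 → r2=0xe5
body[1] add  r0, r2, r0 → r0=0xd4
body[2] sub  r0, r1, #42 → r0=0xc1
body[3] mov  r0, #0x86 → r0=0x86
body[4] sub  r3, r2, #1 → r3=0xe4
body[5] mov  r2, r3 → r2=0xe4
epilogue: pop r3=0xe5, sp=0xe1
epilogue: pop r0=0xef, sp=0xe2
r2: caller-saved, written=True
r3: callee-saved, written=True
r4: callee-saved, written=False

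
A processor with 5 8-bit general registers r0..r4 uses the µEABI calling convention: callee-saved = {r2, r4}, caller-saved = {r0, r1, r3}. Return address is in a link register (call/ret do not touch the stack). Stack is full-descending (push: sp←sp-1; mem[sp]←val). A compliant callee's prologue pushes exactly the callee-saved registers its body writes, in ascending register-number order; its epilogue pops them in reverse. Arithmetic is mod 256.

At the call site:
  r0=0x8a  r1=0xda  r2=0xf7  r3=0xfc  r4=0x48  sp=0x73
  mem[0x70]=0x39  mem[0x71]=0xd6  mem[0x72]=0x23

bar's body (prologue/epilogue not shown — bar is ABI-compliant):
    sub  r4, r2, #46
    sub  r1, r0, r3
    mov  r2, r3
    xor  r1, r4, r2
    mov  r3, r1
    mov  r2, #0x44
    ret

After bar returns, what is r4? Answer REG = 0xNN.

prologue: push r2 -> mem[0x72]=0xf7, sp=0x72
prologue: push r4 -> mem[0x71]=0x48, sp=0x71
body[0] sub  r4, r2, #46 -> r4=0xc9
body[1] sub  r1, r0, r3 -> r1=0x8e
body[2] mov  r2, r3 -> r2=0xfc
body[3] xor  r1, r4, r2 -> r1=0x35
body[4] mov  r3, r1 -> r3=0x35
body[5] mov  r2, #0x44 -> r2=0x44
epilogue: pop r4=0x48, sp=0x72
epilogue: pop r2=0xf7, sp=0x73
r4 is callee-saved -> restored

REG = 0x48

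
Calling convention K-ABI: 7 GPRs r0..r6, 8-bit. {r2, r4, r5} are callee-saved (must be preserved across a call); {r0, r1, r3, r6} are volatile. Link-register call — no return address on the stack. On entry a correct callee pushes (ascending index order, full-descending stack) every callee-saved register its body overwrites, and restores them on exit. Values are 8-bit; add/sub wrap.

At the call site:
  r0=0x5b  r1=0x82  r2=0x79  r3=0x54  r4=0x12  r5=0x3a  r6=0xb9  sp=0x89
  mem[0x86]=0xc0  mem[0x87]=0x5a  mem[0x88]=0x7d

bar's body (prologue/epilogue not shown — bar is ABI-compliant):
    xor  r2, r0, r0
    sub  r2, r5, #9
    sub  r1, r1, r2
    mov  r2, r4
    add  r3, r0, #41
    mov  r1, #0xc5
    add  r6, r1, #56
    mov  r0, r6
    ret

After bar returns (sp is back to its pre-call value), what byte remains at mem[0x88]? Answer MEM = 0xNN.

MEM = 0x79

prologue: push r2 → mem[0x88]=0x79, sp=0x88
body[0] xor  r2, r0, r0 → r2=0x00
body[1] sub  r2, r5, #9 → r2=0x31
body[2] sub  r1, r1, r2 → r1=0x51
body[3] mov  r2, r4 → r2=0x12
body[4] add  r3, r0, #41 → r3=0x84
body[5] mov  r1, #0xc5 → r1=0xc5
body[6] add  r6, r1, #56 → r6=0xfd
body[7] mov  r0, r6 → r0=0xfd
epilogue: pop r2=0x79, sp=0x89
prologue pushed ['r2'] at ['0x88']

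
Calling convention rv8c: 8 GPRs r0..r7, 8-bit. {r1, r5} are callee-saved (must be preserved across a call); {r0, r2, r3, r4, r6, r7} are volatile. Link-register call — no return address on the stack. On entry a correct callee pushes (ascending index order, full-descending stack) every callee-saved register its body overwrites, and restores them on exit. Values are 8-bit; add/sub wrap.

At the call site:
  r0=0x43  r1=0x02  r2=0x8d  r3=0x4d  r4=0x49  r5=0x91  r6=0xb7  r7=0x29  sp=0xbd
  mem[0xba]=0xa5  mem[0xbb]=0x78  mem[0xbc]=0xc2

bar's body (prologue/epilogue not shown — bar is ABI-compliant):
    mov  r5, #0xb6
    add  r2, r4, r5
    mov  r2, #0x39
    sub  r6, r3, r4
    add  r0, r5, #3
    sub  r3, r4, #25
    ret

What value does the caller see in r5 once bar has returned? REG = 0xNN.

REG = 0x91

prologue: push r5 -> mem[0xbc]=0x91, sp=0xbc
body[0] mov  r5, #0xb6 -> r5=0xb6
body[1] add  r2, r4, r5 -> r2=0xff
body[2] mov  r2, #0x39 -> r2=0x39
body[3] sub  r6, r3, r4 -> r6=0x04
body[4] add  r0, r5, #3 -> r0=0xb9
body[5] sub  r3, r4, #25 -> r3=0x30
epilogue: pop r5=0x91, sp=0xbd
r5 is callee-saved -> restored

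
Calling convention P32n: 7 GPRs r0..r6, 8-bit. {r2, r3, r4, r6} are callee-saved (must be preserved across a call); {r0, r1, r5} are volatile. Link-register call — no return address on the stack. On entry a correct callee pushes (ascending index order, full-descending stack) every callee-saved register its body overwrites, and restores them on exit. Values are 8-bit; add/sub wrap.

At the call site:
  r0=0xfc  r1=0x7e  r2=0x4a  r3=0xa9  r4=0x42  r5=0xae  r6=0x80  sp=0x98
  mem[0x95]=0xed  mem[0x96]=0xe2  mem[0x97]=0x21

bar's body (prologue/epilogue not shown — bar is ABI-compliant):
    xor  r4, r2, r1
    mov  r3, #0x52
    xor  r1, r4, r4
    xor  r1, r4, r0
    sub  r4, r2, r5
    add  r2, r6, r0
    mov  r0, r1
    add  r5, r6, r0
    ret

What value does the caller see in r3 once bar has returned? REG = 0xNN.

prologue: push r2 → mem[0x97]=0x4a, sp=0x97
prologue: push r3 → mem[0x96]=0xa9, sp=0x96
prologue: push r4 → mem[0x95]=0x42, sp=0x95
body[0] xor  r4, r2, r1 → r4=0x34
body[1] mov  r3, #0x52 → r3=0x52
body[2] xor  r1, r4, r4 → r1=0x00
body[3] xor  r1, r4, r0 → r1=0xc8
body[4] sub  r4, r2, r5 → r4=0x9c
body[5] add  r2, r6, r0 → r2=0x7c
body[6] mov  r0, r1 → r0=0xc8
body[7] add  r5, r6, r0 → r5=0x48
epilogue: pop r4=0x42, sp=0x96
epilogue: pop r3=0xa9, sp=0x97
epilogue: pop r2=0x4a, sp=0x98
r3 is callee-saved → restored

REG = 0xa9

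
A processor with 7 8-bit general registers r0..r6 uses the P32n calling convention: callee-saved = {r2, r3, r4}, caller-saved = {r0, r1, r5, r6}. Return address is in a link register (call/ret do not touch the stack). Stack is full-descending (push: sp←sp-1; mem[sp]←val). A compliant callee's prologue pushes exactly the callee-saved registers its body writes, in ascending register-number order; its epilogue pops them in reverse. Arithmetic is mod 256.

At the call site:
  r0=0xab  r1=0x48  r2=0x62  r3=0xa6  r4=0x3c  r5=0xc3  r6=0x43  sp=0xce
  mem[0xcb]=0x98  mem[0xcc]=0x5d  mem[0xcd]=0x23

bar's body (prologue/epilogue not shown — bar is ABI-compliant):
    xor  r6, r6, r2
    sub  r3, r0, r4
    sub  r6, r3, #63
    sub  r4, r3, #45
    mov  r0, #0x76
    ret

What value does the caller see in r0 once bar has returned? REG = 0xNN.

prologue: push r3 -> mem[0xcd]=0xa6, sp=0xcd
prologue: push r4 -> mem[0xcc]=0x3c, sp=0xcc
body[0] xor  r6, r6, r2 -> r6=0x21
body[1] sub  r3, r0, r4 -> r3=0x6f
body[2] sub  r6, r3, #63 -> r6=0x30
body[3] sub  r4, r3, #45 -> r4=0x42
body[4] mov  r0, #0x76 -> r0=0x76
epilogue: pop r4=0x3c, sp=0xcd
epilogue: pop r3=0xa6, sp=0xce
r0 is caller-saved -> body value

REG = 0x76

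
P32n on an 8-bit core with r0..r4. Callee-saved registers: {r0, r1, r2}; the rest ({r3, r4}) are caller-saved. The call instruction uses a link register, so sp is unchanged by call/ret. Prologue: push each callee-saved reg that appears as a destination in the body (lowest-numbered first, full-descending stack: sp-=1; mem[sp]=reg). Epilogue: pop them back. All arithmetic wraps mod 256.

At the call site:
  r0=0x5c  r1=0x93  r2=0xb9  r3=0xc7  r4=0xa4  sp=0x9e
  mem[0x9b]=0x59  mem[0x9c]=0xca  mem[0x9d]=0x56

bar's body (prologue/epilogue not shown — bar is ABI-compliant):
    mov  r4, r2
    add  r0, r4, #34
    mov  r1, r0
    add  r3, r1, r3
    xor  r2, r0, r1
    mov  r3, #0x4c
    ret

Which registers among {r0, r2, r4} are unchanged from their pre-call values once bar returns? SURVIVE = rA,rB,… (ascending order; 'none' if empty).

prologue: push r0 → mem[0x9d]=0x5c, sp=0x9d
prologue: push r1 → mem[0x9c]=0x93, sp=0x9c
prologue: push r2 → mem[0x9b]=0xb9, sp=0x9b
body[0] mov  r4, r2 → r4=0xb9
body[1] add  r0, r4, #34 → r0=0xdb
body[2] mov  r1, r0 → r1=0xdb
body[3] add  r3, r1, r3 → r3=0xa2
body[4] xor  r2, r0, r1 → r2=0x00
body[5] mov  r3, #0x4c → r3=0x4c
epilogue: pop r2=0xb9, sp=0x9c
epilogue: pop r1=0x93, sp=0x9d
epilogue: pop r0=0x5c, sp=0x9e
r0: callee-saved, written=True
r2: callee-saved, written=True
r4: caller-saved, written=True

SURVIVE = r0,r2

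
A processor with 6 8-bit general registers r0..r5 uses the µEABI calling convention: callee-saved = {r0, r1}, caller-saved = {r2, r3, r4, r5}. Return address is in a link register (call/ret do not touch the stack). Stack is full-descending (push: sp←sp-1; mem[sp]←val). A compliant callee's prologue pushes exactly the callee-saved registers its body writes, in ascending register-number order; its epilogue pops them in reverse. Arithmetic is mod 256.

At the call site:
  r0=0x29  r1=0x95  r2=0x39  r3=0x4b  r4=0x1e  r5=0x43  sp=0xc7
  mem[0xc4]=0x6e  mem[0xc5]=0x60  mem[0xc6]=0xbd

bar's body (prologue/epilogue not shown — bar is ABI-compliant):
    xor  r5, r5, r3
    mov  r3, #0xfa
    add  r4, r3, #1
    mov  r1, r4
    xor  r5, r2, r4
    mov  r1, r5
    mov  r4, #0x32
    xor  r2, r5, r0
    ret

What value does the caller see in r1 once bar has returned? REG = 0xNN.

prologue: push r1 → mem[0xc6]=0x95, sp=0xc6
body[0] xor  r5, r5, r3 → r5=0x08
body[1] mov  r3, #0xfa → r3=0xfa
body[2] add  r4, r3, #1 → r4=0xfb
body[3] mov  r1, r4 → r1=0xfb
body[4] xor  r5, r2, r4 → r5=0xc2
body[5] mov  r1, r5 → r1=0xc2
body[6] mov  r4, #0x32 → r4=0x32
body[7] xor  r2, r5, r0 → r2=0xeb
epilogue: pop r1=0x95, sp=0xc7
r1 is callee-saved → restored

REG = 0x95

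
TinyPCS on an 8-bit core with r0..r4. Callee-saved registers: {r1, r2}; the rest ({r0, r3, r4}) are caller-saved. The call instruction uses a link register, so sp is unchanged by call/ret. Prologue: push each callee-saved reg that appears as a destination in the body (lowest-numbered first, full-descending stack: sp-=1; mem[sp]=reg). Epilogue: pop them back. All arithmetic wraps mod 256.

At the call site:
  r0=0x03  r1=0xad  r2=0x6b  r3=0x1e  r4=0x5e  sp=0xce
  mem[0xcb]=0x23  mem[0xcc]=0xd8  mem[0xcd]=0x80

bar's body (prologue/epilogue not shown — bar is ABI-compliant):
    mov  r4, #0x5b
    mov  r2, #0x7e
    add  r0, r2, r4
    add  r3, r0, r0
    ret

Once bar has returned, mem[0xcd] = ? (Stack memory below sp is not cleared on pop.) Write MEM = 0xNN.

MEM = 0x6b

prologue: push r2 → mem[0xcd]=0x6b, sp=0xcd
body[0] mov  r4, #0x5b → r4=0x5b
body[1] mov  r2, #0x7e → r2=0x7e
body[2] add  r0, r2, r4 → r0=0xd9
body[3] add  r3, r0, r0 → r3=0xb2
epilogue: pop r2=0x6b, sp=0xce
prologue pushed ['r2'] at ['0xcd']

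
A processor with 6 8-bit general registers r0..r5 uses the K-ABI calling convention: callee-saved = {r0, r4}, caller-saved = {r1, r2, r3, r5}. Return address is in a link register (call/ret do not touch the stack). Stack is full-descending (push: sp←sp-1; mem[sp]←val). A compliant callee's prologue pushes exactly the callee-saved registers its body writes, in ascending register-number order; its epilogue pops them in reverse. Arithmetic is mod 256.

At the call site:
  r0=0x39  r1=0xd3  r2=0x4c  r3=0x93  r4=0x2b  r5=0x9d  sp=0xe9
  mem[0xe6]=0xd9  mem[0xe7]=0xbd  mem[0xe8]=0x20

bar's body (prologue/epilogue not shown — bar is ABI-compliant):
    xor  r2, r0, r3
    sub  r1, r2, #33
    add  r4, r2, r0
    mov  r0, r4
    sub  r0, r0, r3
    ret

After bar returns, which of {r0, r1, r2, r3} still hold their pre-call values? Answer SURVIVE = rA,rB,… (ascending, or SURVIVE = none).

SURVIVE = r0,r3

prologue: push r0 → mem[0xe8]=0x39, sp=0xe8
prologue: push r4 → mem[0xe7]=0x2b, sp=0xe7
body[0] xor  r2, r0, r3 → r2=0xaa
body[1] sub  r1, r2, #33 → r1=0x89
body[2] add  r4, r2, r0 → r4=0xe3
body[3] mov  r0, r4 → r0=0xe3
body[4] sub  r0, r0, r3 → r0=0x50
epilogue: pop r4=0x2b, sp=0xe8
epilogue: pop r0=0x39, sp=0xe9
r0: callee-saved, written=True
r1: caller-saved, written=True
r2: caller-saved, written=True
r3: caller-saved, written=False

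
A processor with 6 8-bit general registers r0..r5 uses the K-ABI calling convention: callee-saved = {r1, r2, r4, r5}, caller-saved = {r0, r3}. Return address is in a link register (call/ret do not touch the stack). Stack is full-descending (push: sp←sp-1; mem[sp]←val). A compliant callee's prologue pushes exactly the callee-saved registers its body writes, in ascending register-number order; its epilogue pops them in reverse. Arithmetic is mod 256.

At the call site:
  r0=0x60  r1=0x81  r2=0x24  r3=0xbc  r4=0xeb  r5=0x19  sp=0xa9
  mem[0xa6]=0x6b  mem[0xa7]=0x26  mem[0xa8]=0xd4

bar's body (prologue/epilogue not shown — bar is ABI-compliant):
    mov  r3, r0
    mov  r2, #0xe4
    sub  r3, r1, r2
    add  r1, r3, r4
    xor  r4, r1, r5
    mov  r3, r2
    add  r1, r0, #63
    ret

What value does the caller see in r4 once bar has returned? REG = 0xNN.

prologue: push r1 -> mem[0xa8]=0x81, sp=0xa8
prologue: push r2 -> mem[0xa7]=0x24, sp=0xa7
prologue: push r4 -> mem[0xa6]=0xeb, sp=0xa6
body[0] mov  r3, r0 -> r3=0x60
body[1] mov  r2, #0xe4 -> r2=0xe4
body[2] sub  r3, r1, r2 -> r3=0x9d
body[3] add  r1, r3, r4 -> r1=0x88
body[4] xor  r4, r1, r5 -> r4=0x91
body[5] mov  r3, r2 -> r3=0xe4
body[6] add  r1, r0, #63 -> r1=0x9f
epilogue: pop r4=0xeb, sp=0xa7
epilogue: pop r2=0x24, sp=0xa8
epilogue: pop r1=0x81, sp=0xa9
r4 is callee-saved -> restored

REG = 0xeb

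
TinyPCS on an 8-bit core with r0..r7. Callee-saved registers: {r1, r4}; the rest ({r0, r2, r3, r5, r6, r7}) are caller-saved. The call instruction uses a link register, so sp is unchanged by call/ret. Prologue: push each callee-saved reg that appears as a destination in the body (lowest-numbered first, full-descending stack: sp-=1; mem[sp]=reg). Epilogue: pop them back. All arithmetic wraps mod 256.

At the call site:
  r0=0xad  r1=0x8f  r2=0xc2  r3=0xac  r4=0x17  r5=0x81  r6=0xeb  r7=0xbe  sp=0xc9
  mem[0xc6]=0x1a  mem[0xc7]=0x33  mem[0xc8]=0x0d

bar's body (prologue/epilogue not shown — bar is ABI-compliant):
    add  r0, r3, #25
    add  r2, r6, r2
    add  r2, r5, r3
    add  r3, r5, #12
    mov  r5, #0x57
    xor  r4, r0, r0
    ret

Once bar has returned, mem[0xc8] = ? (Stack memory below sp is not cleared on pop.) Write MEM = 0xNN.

MEM = 0x17

prologue: push r4 → mem[0xc8]=0x17, sp=0xc8
body[0] add  r0, r3, #25 → r0=0xc5
body[1] add  r2, r6, r2 → r2=0xad
body[2] add  r2, r5, r3 → r2=0x2d
body[3] add  r3, r5, #12 → r3=0x8d
body[4] mov  r5, #0x57 → r5=0x57
body[5] xor  r4, r0, r0 → r4=0x00
epilogue: pop r4=0x17, sp=0xc9
prologue pushed ['r4'] at ['0xc8']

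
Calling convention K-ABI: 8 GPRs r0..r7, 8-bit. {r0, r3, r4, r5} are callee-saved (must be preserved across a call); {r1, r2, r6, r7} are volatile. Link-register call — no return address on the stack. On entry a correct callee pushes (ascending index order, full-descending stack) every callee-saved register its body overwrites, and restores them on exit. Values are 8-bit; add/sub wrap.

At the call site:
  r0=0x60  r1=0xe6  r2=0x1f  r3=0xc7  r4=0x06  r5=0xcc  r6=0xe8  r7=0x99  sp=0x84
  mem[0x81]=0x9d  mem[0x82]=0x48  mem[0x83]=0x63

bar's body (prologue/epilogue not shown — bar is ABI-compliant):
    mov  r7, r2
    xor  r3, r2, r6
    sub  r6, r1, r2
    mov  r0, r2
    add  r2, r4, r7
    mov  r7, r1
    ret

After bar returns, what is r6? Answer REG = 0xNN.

prologue: push r0 → mem[0x83]=0x60, sp=0x83
prologue: push r3 → mem[0x82]=0xc7, sp=0x82
body[0] mov  r7, r2 → r7=0x1f
body[1] xor  r3, r2, r6 → r3=0xf7
body[2] sub  r6, r1, r2 → r6=0xc7
body[3] mov  r0, r2 → r0=0x1f
body[4] add  r2, r4, r7 → r2=0x25
body[5] mov  r7, r1 → r7=0xe6
epilogue: pop r3=0xc7, sp=0x83
epilogue: pop r0=0x60, sp=0x84
r6 is caller-saved → body value

REG = 0xc7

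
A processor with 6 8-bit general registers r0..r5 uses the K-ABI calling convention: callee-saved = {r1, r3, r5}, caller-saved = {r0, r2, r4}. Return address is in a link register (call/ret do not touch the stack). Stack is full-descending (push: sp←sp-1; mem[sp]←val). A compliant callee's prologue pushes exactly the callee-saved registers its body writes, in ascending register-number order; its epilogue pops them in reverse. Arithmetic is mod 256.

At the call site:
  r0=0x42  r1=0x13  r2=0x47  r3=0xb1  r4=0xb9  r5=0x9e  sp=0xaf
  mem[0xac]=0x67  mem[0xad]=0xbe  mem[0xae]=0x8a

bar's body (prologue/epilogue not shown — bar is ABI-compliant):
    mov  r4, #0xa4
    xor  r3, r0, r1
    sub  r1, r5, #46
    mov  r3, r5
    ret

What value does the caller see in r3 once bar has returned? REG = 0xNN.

prologue: push r1 -> mem[0xae]=0x13, sp=0xae
prologue: push r3 -> mem[0xad]=0xb1, sp=0xad
body[0] mov  r4, #0xa4 -> r4=0xa4
body[1] xor  r3, r0, r1 -> r3=0x51
body[2] sub  r1, r5, #46 -> r1=0x70
body[3] mov  r3, r5 -> r3=0x9e
epilogue: pop r3=0xb1, sp=0xae
epilogue: pop r1=0x13, sp=0xaf
r3 is callee-saved -> restored

REG = 0xb1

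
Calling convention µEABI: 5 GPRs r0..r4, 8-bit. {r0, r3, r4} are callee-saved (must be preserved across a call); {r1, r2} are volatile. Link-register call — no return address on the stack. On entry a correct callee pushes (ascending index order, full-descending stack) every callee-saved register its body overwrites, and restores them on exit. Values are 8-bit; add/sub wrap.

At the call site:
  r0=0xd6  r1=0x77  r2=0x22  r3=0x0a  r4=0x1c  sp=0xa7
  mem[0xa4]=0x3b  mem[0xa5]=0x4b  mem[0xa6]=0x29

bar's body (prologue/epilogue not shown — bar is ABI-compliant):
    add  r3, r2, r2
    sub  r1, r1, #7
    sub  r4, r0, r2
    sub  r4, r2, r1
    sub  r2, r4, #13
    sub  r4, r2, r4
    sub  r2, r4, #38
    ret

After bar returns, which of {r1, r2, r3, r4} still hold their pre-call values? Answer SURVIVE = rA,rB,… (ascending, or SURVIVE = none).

prologue: push r3 → mem[0xa6]=0x0a, sp=0xa6
prologue: push r4 → mem[0xa5]=0x1c, sp=0xa5
body[0] add  r3, r2, r2 → r3=0x44
body[1] sub  r1, r1, #7 → r1=0x70
body[2] sub  r4, r0, r2 → r4=0xb4
body[3] sub  r4, r2, r1 → r4=0xb2
body[4] sub  r2, r4, #13 → r2=0xa5
body[5] sub  r4, r2, r4 → r4=0xf3
body[6] sub  r2, r4, #38 → r2=0xcd
epilogue: pop r4=0x1c, sp=0xa6
epilogue: pop r3=0x0a, sp=0xa7
r1: caller-saved, written=True
r2: caller-saved, written=True
r3: callee-saved, written=True
r4: callee-saved, written=True

SURVIVE = r3,r4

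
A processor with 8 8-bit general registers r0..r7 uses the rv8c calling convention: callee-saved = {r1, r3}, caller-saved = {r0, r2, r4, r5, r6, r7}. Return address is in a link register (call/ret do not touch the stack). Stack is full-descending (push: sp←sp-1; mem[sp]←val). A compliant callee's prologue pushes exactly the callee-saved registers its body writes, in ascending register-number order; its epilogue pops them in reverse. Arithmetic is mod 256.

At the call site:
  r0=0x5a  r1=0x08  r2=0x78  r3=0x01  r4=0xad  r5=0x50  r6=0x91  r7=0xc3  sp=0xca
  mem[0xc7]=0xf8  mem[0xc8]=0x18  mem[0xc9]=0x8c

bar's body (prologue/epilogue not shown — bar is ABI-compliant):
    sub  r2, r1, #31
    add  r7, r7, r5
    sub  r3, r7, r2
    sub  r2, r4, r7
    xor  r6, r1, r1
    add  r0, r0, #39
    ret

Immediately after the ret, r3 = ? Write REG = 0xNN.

REG = 0x01

prologue: push r3 -> mem[0xc9]=0x01, sp=0xc9
body[0] sub  r2, r1, #31 -> r2=0xe9
body[1] add  r7, r7, r5 -> r7=0x13
body[2] sub  r3, r7, r2 -> r3=0x2a
body[3] sub  r2, r4, r7 -> r2=0x9a
body[4] xor  r6, r1, r1 -> r6=0x00
body[5] add  r0, r0, #39 -> r0=0x81
epilogue: pop r3=0x01, sp=0xca
r3 is callee-saved -> restored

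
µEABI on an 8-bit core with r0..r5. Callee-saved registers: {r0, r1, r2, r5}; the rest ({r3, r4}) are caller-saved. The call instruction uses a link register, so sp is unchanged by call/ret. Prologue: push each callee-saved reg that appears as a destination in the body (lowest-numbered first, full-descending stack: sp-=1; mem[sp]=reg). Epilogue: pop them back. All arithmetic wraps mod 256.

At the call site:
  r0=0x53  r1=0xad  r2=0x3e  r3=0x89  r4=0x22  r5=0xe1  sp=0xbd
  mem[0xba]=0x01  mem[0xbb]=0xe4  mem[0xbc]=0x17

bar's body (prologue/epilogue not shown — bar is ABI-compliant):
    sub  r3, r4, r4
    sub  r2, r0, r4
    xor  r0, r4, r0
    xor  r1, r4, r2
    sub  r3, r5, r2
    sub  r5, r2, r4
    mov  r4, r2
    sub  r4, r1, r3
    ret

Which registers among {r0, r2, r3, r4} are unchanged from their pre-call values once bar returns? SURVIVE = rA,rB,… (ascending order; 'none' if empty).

prologue: push r0 → mem[0xbc]=0x53, sp=0xbc
prologue: push r1 → mem[0xbb]=0xad, sp=0xbb
prologue: push r2 → mem[0xba]=0x3e, sp=0xba
prologue: push r5 → mem[0xb9]=0xe1, sp=0xb9
body[0] sub  r3, r4, r4 → r3=0x00
body[1] sub  r2, r0, r4 → r2=0x31
body[2] xor  r0, r4, r0 → r0=0x71
body[3] xor  r1, r4, r2 → r1=0x13
body[4] sub  r3, r5, r2 → r3=0xb0
body[5] sub  r5, r2, r4 → r5=0x0f
body[6] mov  r4, r2 → r4=0x31
body[7] sub  r4, r1, r3 → r4=0x63
epilogue: pop r5=0xe1, sp=0xba
epilogue: pop r2=0x3e, sp=0xbb
epilogue: pop r1=0xad, sp=0xbc
epilogue: pop r0=0x53, sp=0xbd
r0: callee-saved, written=True
r2: callee-saved, written=True
r3: caller-saved, written=True
r4: caller-saved, written=True

SURVIVE = r0,r2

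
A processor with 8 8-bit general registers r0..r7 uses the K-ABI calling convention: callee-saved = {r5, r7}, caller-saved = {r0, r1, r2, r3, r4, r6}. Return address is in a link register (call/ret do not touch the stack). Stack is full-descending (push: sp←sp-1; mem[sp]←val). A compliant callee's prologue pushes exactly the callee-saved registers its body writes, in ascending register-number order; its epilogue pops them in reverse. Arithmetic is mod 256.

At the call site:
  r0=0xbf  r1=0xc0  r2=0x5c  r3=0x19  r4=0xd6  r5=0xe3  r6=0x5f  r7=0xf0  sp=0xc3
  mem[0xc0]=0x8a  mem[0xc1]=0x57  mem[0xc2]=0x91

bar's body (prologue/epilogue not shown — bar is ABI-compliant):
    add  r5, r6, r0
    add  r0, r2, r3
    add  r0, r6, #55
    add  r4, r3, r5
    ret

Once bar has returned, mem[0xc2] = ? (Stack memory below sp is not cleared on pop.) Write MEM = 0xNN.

prologue: push r5 → mem[0xc2]=0xe3, sp=0xc2
body[0] add  r5, r6, r0 → r5=0x1e
body[1] add  r0, r2, r3 → r0=0x75
body[2] add  r0, r6, #55 → r0=0x96
body[3] add  r4, r3, r5 → r4=0x37
epilogue: pop r5=0xe3, sp=0xc3
prologue pushed ['r5'] at ['0xc2']

MEM = 0xe3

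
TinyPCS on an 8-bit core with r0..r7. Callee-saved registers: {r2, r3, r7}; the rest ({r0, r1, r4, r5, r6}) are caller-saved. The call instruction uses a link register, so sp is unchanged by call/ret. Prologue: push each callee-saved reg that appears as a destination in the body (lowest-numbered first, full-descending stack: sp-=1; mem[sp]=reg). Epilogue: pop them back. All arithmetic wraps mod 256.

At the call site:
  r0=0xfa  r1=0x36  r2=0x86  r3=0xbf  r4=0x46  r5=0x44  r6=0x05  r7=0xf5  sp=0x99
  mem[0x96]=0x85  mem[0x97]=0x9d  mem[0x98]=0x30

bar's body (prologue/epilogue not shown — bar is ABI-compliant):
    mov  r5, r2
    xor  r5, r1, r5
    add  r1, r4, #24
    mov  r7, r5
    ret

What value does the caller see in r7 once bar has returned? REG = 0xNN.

REG = 0xf5

prologue: push r7 → mem[0x98]=0xf5, sp=0x98
body[0] mov  r5, r2 → r5=0x86
body[1] xor  r5, r1, r5 → r5=0xb0
body[2] add  r1, r4, #24 → r1=0x5e
body[3] mov  r7, r5 → r7=0xb0
epilogue: pop r7=0xf5, sp=0x99
r7 is callee-saved → restored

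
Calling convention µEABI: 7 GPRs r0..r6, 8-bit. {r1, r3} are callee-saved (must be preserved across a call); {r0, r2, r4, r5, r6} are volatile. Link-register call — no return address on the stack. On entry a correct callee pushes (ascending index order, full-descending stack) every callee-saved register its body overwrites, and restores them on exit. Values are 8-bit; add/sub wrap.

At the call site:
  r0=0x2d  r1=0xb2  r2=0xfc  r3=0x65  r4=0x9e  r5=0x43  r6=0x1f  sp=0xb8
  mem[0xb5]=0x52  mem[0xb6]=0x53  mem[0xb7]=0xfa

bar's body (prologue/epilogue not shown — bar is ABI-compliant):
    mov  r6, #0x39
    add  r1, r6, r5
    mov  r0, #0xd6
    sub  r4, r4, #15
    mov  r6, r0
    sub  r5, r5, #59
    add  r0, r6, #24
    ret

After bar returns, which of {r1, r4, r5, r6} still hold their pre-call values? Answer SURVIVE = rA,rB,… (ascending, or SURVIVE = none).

SURVIVE = r1

prologue: push r1 -> mem[0xb7]=0xb2, sp=0xb7
body[0] mov  r6, #0x39 -> r6=0x39
body[1] add  r1, r6, r5 -> r1=0x7c
body[2] mov  r0, #0xd6 -> r0=0xd6
body[3] sub  r4, r4, #15 -> r4=0x8f
body[4] mov  r6, r0 -> r6=0xd6
body[5] sub  r5, r5, #59 -> r5=0x08
body[6] add  r0, r6, #24 -> r0=0xee
epilogue: pop r1=0xb2, sp=0xb8
r1: callee-saved, written=True
r4: caller-saved, written=True
r5: caller-saved, written=True
r6: caller-saved, written=True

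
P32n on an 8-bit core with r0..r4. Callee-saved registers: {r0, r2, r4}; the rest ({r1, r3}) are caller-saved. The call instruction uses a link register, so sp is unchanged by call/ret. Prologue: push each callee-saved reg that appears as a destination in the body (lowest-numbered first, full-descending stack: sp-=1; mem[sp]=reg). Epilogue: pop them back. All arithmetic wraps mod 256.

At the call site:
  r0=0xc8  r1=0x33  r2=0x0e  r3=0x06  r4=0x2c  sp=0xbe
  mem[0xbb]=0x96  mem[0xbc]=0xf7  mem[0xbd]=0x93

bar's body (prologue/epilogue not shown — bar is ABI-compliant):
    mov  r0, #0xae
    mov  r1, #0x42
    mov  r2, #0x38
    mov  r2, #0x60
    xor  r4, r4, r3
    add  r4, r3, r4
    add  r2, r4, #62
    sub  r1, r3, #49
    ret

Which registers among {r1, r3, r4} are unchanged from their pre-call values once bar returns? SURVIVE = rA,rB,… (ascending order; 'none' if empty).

SURVIVE = r3,r4

prologue: push r0 -> mem[0xbd]=0xc8, sp=0xbd
prologue: push r2 -> mem[0xbc]=0x0e, sp=0xbc
prologue: push r4 -> mem[0xbb]=0x2c, sp=0xbb
body[0] mov  r0, #0xae -> r0=0xae
body[1] mov  r1, #0x42 -> r1=0x42
body[2] mov  r2, #0x38 -> r2=0x38
body[3] mov  r2, #0x60 -> r2=0x60
body[4] xor  r4, r4, r3 -> r4=0x2a
body[5] add  r4, r3, r4 -> r4=0x30
body[6] add  r2, r4, #62 -> r2=0x6e
body[7] sub  r1, r3, #49 -> r1=0xd5
epilogue: pop r4=0x2c, sp=0xbc
epilogue: pop r2=0x0e, sp=0xbd
epilogue: pop r0=0xc8, sp=0xbe
r1: caller-saved, written=True
r3: caller-saved, written=False
r4: callee-saved, written=True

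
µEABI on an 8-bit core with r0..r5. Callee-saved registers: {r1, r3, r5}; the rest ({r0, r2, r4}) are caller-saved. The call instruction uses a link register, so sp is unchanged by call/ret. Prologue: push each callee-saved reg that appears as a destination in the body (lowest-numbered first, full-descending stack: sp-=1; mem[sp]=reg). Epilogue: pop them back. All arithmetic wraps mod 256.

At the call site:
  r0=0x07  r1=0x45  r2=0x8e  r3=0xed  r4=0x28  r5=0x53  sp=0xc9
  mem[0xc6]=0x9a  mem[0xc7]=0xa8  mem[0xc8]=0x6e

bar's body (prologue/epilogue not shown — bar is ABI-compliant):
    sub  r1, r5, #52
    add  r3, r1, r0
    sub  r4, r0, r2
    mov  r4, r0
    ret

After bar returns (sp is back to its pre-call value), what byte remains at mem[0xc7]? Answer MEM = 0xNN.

prologue: push r1 -> mem[0xc8]=0x45, sp=0xc8
prologue: push r3 -> mem[0xc7]=0xed, sp=0xc7
body[0] sub  r1, r5, #52 -> r1=0x1f
body[1] add  r3, r1, r0 -> r3=0x26
body[2] sub  r4, r0, r2 -> r4=0x79
body[3] mov  r4, r0 -> r4=0x07
epilogue: pop r3=0xed, sp=0xc8
epilogue: pop r1=0x45, sp=0xc9
prologue pushed ['r1', 'r3'] at ['0xc8', '0xc7']

MEM = 0xed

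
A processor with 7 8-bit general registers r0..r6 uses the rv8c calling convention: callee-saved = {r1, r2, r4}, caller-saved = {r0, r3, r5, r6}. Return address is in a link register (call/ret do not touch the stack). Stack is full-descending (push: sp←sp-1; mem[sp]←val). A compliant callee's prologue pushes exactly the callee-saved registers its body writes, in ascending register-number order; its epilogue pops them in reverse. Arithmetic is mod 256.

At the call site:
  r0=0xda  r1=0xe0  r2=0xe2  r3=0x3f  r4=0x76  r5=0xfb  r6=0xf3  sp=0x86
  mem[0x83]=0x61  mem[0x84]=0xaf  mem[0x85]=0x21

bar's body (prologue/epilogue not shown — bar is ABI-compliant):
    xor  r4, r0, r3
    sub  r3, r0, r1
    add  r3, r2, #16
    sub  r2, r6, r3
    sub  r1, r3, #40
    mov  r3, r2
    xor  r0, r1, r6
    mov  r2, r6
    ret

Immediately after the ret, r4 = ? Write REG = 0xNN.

REG = 0x76

prologue: push r1 → mem[0x85]=0xe0, sp=0x85
prologue: push r2 → mem[0x84]=0xe2, sp=0x84
prologue: push r4 → mem[0x83]=0x76, sp=0x83
body[0] xor  r4, r0, r3 → r4=0xe5
body[1] sub  r3, r0, r1 → r3=0xfa
body[2] add  r3, r2, #16 → r3=0xf2
body[3] sub  r2, r6, r3 → r2=0x01
body[4] sub  r1, r3, #40 → r1=0xca
body[5] mov  r3, r2 → r3=0x01
body[6] xor  r0, r1, r6 → r0=0x39
body[7] mov  r2, r6 → r2=0xf3
epilogue: pop r4=0x76, sp=0x84
epilogue: pop r2=0xe2, sp=0x85
epilogue: pop r1=0xe0, sp=0x86
r4 is callee-saved → restored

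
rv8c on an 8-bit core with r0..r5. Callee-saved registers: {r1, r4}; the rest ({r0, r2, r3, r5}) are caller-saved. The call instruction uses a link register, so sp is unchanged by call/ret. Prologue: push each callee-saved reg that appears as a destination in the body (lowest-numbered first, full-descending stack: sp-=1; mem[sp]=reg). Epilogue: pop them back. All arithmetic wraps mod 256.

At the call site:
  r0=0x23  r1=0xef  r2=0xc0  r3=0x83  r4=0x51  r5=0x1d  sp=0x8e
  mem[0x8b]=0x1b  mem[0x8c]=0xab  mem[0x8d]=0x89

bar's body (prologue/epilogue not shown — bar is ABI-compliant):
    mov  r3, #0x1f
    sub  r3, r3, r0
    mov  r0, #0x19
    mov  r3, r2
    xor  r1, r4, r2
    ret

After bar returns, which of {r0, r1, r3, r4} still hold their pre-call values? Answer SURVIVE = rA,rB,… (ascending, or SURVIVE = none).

prologue: push r1 → mem[0x8d]=0xef, sp=0x8d
body[0] mov  r3, #0x1f → r3=0x1f
body[1] sub  r3, r3, r0 → r3=0xfc
body[2] mov  r0, #0x19 → r0=0x19
body[3] mov  r3, r2 → r3=0xc0
body[4] xor  r1, r4, r2 → r1=0x91
epilogue: pop r1=0xef, sp=0x8e
r0: caller-saved, written=True
r1: callee-saved, written=True
r3: caller-saved, written=True
r4: callee-saved, written=False

SURVIVE = r1,r4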